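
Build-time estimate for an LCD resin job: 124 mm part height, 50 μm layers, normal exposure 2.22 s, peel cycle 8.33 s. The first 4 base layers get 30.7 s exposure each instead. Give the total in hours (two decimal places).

Layers = ⌈124/0.05⌉ = 2480.
Base layers: 4 × (30.7 + 8.33) → 156.12 s.
Normal layers: 2476 × (2.22 + 8.33) → 26121.8 s.
Sum: 156.12 + 26121.8 = 26277.92 s → 7.30 hours.

7.30 hours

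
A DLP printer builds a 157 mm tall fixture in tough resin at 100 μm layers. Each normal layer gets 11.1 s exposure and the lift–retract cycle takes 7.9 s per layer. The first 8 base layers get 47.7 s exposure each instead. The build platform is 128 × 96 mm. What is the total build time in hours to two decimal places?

Number of layers: 157 / 0.1 → 1570 (rounded up).
Burn-in layers = 8 × (47.7 + 7.9) = 444.8 s.
Remaining layers = 1562 × (11.1 + 7.9), so 29678 s.
Sum: 444.8 + 29678 = 30122.8 s → 8.37 hours.

8.37 hours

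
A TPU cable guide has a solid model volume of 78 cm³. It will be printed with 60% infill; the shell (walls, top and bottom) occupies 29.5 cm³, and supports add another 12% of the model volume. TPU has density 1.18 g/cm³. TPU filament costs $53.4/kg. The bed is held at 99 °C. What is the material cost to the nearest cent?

$4.28

Volume inside the shell: 78 − 29.5 → 48.5 cm³.
Deposited infill = 0.60 × 48.5, so 29.1 cm³.
Support = 0.12 × 78 = 9.36 cm³.
Total extruded = 29.5 + 29.1 + 9.36 = 67.96 cm³.
Mass: 67.96 × 1.18 → 80.1928 g.
At $53.4/kg: 80.1928/1000 × 53.4 = $4.28.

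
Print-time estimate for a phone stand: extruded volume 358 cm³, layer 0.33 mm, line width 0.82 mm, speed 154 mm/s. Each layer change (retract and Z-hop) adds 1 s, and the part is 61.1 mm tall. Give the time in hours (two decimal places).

2.44 hours

Bead cross-section = 0.33 × 0.82 = 0.2706 mm².
Total extruded path = 358000/0.2706 = 1322986 mm.
Print-move time = 1322986 / 154, so 8590.8 s.
Layer count = ceil(61.1 / 0.33) = 186.
Z-hop total: 186 × 1 → 186 s.
Total = 8590.8 + 186 = 8776.8 s = 2.44 hours.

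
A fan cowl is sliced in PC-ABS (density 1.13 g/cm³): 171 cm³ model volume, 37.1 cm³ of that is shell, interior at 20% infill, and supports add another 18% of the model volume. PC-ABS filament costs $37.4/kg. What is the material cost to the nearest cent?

$4.00

Interior volume = 171 − 37.1, so 133.9 cm³.
Infill volume = 0.20 × 133.9, so 26.78 cm³.
Support = 0.18 × 171 = 30.78 cm³.
Total extruded = 37.1 + 26.78 + 30.78 = 94.66 cm³.
Mass: 94.66 × 1.13 → 106.9658 g.
At $37.4/kg: 106.9658/1000 × 37.4 = $4.00.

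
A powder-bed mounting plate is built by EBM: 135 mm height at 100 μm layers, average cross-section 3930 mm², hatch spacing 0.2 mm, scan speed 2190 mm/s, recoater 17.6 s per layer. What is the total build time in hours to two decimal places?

Layer count = ceil(135 / 0.1) = 1350.
Hatch length per layer: 3930 / 0.2 → 19650 mm.
Per-layer scan time = 19650 / 2190, so 8.9726 s.
Layer cycle = 8.9726 + 17.6, so 26.5726 s.
Build time = 1350 × 26.5726 = 35873.01 s = 9.96 hours.

9.96 hours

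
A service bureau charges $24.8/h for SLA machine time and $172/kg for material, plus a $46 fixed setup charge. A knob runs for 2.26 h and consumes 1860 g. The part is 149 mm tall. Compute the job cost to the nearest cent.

$421.97

Machine-time cost: 24.8 × 2.26 → $56.048.
Feedstock cost = 172 × 1860/1000, so $319.92.
Total = 56.048 + 319.92 + 46 = 421.968 ≈ $421.97.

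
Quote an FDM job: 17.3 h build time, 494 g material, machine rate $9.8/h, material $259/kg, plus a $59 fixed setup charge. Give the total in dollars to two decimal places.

Machine cost: 9.8 × 17.3 → $169.54.
Feedstock cost = 259 × 494/1000 = $127.946.
Adding setup: 169.54 + 127.946 + 59 → 356.486 ≈ $356.49.

$356.49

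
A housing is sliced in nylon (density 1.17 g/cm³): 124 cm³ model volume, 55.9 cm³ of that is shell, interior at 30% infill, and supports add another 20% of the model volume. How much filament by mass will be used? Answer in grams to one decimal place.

118.3 g

Volume inside the shell = 124 − 55.9, so 68.1 cm³.
Infill deposited: 0.30 × 68.1 → 20.43 cm³.
Support: 0.20 × 124 → 24.8 cm³.
Deposited volume = 55.9 + 20.43 + 24.8, so 101.13 cm³.
Mass = 101.13 × 1.17 = 118.3221 g.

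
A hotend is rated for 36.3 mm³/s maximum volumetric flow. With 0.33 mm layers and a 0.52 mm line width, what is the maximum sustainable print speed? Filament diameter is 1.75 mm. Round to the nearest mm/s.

Extrusion cross-section: 0.33 × 0.52 → 0.1716 mm².
Max speed = 36.3 / 0.1716 = 211.54 ≈ 212 mm/s.

212 mm/s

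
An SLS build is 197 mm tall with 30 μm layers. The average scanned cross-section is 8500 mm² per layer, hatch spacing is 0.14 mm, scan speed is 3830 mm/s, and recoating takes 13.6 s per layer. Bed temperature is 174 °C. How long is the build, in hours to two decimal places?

Layers = ⌈197/0.03⌉ = 6567.
Per-layer scan distance = 8500 / 0.14 = 60714.3 mm.
Per-layer scan time = 60714.3 / 3830 = 15.8523 s.
Time per layer = 15.8523 + 13.6 = 29.4523 s.
6567 layers × 29.4523 s/layer = 193413.2541 s, i.e. 53.73 hours.

53.73 hours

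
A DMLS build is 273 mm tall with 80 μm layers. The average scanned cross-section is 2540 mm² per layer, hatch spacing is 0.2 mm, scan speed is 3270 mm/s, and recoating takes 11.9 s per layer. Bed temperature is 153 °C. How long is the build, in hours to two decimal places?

14.96 hours

Layers = ⌈273/0.08⌉ = 3413.
Hatch length per layer = 2540 / 0.2 = 12700 mm.
Per-layer scan time = 12700 / 3270 = 3.8838 s.
Time per layer = 3.8838 + 11.9 = 15.7838 s.
Total: 3413 × 15.7838 s = 53870.1094 s → 14.96 hours.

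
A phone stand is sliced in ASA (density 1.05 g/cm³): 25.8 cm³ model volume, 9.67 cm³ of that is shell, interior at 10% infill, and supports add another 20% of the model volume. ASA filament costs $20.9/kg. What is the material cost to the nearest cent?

$0.36

Interior volume: 25.8 − 9.67 → 16.13 cm³.
Infill volume = 0.10 × 16.13 = 1.613 cm³.
Support = 0.20 × 25.8, so 5.16 cm³.
Total extruded: 9.67 + 1.613 + 5.16 → 16.443 cm³.
Mass = 16.443 × 1.05, so 17.26515 g.
At $20.9/kg: 17.26515/1000 × 20.9 = $0.36.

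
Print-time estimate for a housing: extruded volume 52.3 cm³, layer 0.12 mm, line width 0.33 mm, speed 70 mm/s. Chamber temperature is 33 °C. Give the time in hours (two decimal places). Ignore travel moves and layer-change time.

Line area = 0.12 × 0.33 = 0.0396 mm².
Toolpath length = 52.3 cm³ / 0.0396 mm² = 52300 / 0.0396 = 1320707.1 mm.
Extrusion time = 1320707.1 / 70 = 18867.2 s.
Converting: 18867.2 s = 5.24 hours.

5.24 hours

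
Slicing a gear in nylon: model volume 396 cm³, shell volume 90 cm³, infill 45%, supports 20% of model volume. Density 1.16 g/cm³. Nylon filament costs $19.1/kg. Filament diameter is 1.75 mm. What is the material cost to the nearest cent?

$6.80

Interior volume = 396 − 90 = 306 cm³.
Deposited infill = 0.45 × 306 = 137.7 cm³.
Support = 0.20 × 396 = 79.2 cm³.
Total extruded: 90 + 137.7 + 79.2 → 306.9 cm³.
Mass: 306.9 × 1.16 → 356.004 g.
At $19.1/kg: 356.004/1000 × 19.1 = $6.80.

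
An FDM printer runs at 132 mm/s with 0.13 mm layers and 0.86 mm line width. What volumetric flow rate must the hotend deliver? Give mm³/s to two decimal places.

A = 0.13 × 0.86 = 0.1118 mm².
Q = v·A = 132 × 0.1118 = 14.76 mm³/s.

14.76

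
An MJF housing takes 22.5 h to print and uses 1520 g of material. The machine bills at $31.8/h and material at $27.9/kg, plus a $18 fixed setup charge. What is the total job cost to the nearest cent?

Machine-time cost = 31.8 × 22.5, so $715.50.
Material charge = 27.9 × 1520/1000 = $42.408.
Total = 715.50 + 42.408 + 18 = 775.908 ≈ $775.91.

$775.91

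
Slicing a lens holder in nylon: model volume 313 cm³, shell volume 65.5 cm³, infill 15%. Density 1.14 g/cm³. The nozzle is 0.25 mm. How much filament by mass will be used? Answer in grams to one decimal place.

Interior volume = 313 − 65.5, so 247.5 cm³.
Deposited infill = 0.15 × 247.5, so 37.125 cm³.
Total extruded: 65.5 + 37.125 → 102.625 cm³.
Mass = 102.625 × 1.14 = 116.9925 g.

117.0 g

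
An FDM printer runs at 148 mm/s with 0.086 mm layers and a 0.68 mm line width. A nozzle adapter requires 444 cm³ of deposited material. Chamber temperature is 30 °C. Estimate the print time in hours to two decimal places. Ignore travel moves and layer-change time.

Line area = 0.086 × 0.68, so 0.05848 mm².
Path length: 444000 mm³ / 0.05848 mm² → 7592339.3 mm.
Extrusion time = 7592339.3 / 148, so 51299.6 s.
Converting: 51299.6 s = 14.25 hours.

14.25 hours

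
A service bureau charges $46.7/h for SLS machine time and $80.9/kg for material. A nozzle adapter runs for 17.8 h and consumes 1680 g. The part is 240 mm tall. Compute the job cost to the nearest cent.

Time charge: 46.7 × 17.8 → $831.26.
Material charge = 80.9 × 1680/1000, so $135.912.
Job cost: 831.26 + 135.912 = 967.172 ≈ $967.17.

$967.17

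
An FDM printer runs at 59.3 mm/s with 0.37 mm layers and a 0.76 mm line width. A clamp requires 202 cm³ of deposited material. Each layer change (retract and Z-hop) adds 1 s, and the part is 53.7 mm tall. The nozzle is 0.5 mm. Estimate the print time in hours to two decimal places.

3.41 hours

Extrusion cross-section = 0.37 × 0.76 = 0.2812 mm².
Toolpath length = 202 cm³ / 0.2812 mm² = 202000 / 0.2812 = 718349.9 mm.
Extrusion time = 718349.9 / 59.3 = 12113.8 s.
Layer count = ceil(53.7 / 0.37) = 146.
Layer-change overhead: 146 × 1 → 146 s.
Total = 12113.8 + 146 = 12259.8 s = 3.41 hours.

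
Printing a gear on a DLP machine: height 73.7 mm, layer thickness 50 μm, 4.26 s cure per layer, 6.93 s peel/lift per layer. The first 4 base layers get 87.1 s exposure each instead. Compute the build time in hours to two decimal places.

4.67 hours

Layers = ⌈73.7/0.05⌉ = 1474.
Base layers = 4 × (87.1 + 6.93), so 376.12 s.
Regular layers = 1470 × (4.26 + 6.93), so 16449.3 s.
Sum: 376.12 + 16449.3 = 16825.42 s → 4.67 hours.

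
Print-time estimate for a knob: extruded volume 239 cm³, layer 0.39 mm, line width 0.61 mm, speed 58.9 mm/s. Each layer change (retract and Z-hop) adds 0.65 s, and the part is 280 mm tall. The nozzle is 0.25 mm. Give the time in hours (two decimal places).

4.87 hours

Extrusion cross-section = 0.39 × 0.61 = 0.2379 mm².
Total extruded path = 239000/0.2379 = 1004623.8 mm.
Print-move time = 1004623.8 / 58.9 = 17056.4 s.
Layer count = ceil(280 / 0.39) = 718.
Non-print overhead: 718 × 0.65 → 466.7 s.
Total = 17056.4 + 466.7 = 17523.1 s = 4.87 hours.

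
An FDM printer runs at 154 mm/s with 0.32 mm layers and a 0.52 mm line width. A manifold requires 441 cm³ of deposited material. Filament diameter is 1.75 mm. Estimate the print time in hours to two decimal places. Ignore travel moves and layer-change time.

4.78 hours

Line area: 0.32 × 0.52 → 0.1664 mm².
Path length: 441000 mm³ / 0.1664 mm² → 2650240.4 mm.
Print-move time = 2650240.4 / 154 = 17209.4 s.
Converting: 17209.4 s = 4.78 hours.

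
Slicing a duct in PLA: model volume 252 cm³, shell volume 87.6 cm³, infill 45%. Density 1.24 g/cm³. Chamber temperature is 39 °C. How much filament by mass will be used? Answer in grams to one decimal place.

200.4 g

Interior volume = 252 − 87.6, so 164.4 cm³.
Infill volume: 0.45 × 164.4 → 73.98 cm³.
Deposited volume = 87.6 + 73.98, so 161.58 cm³.
Mass: 161.58 × 1.24 → 200.3592 g.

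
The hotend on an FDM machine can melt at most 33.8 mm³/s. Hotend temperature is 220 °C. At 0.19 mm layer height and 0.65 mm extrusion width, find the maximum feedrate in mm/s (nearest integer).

A = 0.19 × 0.65 = 0.1235 mm².
v_max = Q/A = 33.8/0.1235 = 273.68 mm/s → 274 mm/s.

274 mm/s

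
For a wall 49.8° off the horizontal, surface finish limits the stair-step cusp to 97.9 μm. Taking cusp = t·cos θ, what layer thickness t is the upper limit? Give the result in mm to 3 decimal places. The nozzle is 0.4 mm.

Layer height = cusp / cos(49.8°) = 0.0979 / 0.6455 = 0.152 mm.

0.152 mm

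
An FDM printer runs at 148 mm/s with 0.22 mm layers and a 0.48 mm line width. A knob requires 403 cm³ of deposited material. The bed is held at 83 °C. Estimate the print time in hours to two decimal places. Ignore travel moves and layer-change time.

7.16 hours

Bead cross-section = 0.22 × 0.48, so 0.1056 mm².
Path length: 403000 mm³ / 0.1056 mm² → 3816287.9 mm.
Extrusion time: 3816287.9 / 148 → 25785.7 s.
In the requested units: 25785.7 s = 7.16 hours.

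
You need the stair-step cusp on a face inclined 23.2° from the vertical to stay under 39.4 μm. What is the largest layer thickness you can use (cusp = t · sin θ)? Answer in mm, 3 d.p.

0.100 mm

sin(23.2°) = 0.3939; t_max = 0.0394/0.3939 = 0.100 mm.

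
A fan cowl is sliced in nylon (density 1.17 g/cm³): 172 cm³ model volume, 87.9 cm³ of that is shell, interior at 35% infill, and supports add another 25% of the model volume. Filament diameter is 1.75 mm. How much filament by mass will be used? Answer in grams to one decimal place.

187.6 g

Infill region = 172 − 87.9, so 84.1 cm³.
Deposited infill = 0.35 × 84.1 = 29.435 cm³.
Support = 0.25 × 172, so 43 cm³.
Deposited volume: 87.9 + 29.435 + 43 → 160.335 cm³.
Mass = 160.335 × 1.17 = 187.59195 g.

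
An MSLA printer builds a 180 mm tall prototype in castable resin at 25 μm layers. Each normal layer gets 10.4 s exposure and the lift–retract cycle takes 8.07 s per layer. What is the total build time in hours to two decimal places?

Layer count = ceil(180 / 0.025) = 7200.
Each layer takes: 10.4 + 8.07 → 18.47 s.
Build time: 7200 × 18.47 s = 132984 s, i.e. 36.94 hours.

36.94 hours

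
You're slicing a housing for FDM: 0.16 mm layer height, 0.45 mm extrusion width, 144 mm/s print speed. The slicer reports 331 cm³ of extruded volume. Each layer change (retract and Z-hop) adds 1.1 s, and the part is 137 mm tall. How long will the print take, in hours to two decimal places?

Line area: 0.16 × 0.45 → 0.072 mm².
Toolpath length = 331 cm³ / 0.072 mm² = 331000 / 0.072 = 4597222.2 mm.
Time extruding: 4597222.2 / 144 → 31925.2 s.
Layers = ⌈137/0.16⌉ = 857.
Layer-change overhead = 857 × 1.1 = 942.7 s.
Altogether 31925.2 + 942.7 = 32867.9 s, i.e. 9.13 hours.

9.13 hours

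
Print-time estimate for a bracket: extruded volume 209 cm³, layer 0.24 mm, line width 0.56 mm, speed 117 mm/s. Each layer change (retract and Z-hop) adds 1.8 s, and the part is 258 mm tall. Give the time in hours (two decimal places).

Bead cross-section = 0.24 × 0.56 = 0.1344 mm².
Path length: 209000 mm³ / 0.1344 mm² → 1555059.5 mm.
Extrusion time = 1555059.5 / 117 = 13291.1 s.
Number of layers: 258 / 0.24 → 1075 (rounded up).
Non-print overhead = 1075 × 1.8 = 1935 s.
Total = 13291.1 + 1935 = 15226.1 s = 4.23 hours.

4.23 hours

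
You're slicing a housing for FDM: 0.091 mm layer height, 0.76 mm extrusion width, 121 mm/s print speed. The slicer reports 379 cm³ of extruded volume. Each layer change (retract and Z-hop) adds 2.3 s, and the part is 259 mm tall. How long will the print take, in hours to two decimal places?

Extrusion cross-section = 0.091 × 0.76 = 0.06916 mm².
Total extruded path = 379000/0.06916 = 5480046.3 mm.
Time extruding: 5480046.3 / 121 → 45289.6 s.
Number of layers: 259 / 0.091 → 2847 (rounded up).
Non-print overhead = 2847 × 2.3 = 6548.1 s.
Total = 45289.6 + 6548.1 = 51837.7 s = 14.40 hours.

14.40 hours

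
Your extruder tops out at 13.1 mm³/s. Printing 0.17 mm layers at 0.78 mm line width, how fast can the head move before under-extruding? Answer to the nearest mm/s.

99 mm/s

A = 0.17 × 0.78 = 0.1326 mm².
v_max = Q/A = 13.1/0.1326 = 98.79 mm/s → 99 mm/s.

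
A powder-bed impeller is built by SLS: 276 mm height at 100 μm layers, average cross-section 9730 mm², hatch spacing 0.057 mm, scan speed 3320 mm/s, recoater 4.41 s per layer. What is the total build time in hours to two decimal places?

42.80 hours

Number of layers: 276 / 0.1 → 2760 (rounded up).
Per-layer scan distance: 9730 / 0.057 → 170701.8 mm.
Laser time per layer = 170701.8 / 3320, so 51.4162 s.
Time per layer = 51.4162 + 4.41 = 55.8262 s.
Build time = 2760 × 55.8262 = 154080.312 s = 42.80 hours.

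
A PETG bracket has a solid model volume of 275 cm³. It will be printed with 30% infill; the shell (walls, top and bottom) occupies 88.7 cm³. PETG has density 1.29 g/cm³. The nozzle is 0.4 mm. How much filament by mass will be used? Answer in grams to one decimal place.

186.5 g

Interior volume = 275 − 88.7, so 186.3 cm³.
Infill volume: 0.30 × 186.3 → 55.89 cm³.
Total printed volume: 88.7 + 55.89 → 144.59 cm³.
Mass = 144.59 × 1.29 = 186.5211 g.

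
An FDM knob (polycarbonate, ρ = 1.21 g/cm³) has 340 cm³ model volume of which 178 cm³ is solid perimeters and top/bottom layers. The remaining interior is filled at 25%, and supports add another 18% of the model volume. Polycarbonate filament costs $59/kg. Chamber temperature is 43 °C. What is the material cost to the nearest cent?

$19.97

Volume inside the shell: 340 − 178 → 162 cm³.
Deposited infill = 0.25 × 162 = 40.5 cm³.
Support = 0.18 × 340, so 61.2 cm³.
Total extruded = 178 + 40.5 + 61.2 = 279.7 cm³.
Mass = 279.7 × 1.21, so 338.437 g.
Cost = 338.437 g / 1000 × $59/kg = $19.97.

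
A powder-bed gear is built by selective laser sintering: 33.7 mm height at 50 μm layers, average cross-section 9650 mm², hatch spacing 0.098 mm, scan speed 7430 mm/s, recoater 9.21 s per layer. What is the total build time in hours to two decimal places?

4.21 hours

Layers = ⌈33.7/0.05⌉ = 674.
Per-layer scan distance = 9650 / 0.098 = 98469.4 mm.
Scan time per layer: 98469.4 / 7430 → 13.2529 s.
Layer cycle = 13.2529 + 9.21 = 22.4629 s.
Build time = 674 × 22.4629 = 15139.9946 s = 4.21 hours.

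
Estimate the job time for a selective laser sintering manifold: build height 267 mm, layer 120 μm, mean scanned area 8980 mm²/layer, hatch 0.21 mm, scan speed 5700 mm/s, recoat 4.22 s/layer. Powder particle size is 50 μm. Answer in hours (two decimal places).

Layers = ⌈267/0.12⌉ = 2225.
Hatch length per layer: 8980 / 0.21 → 42761.9 mm.
Per-layer scan time = 42761.9 / 5700 = 7.5021 s.
Time per layer = 7.5021 + 4.22 = 11.7221 s.
Total: 2225 × 11.7221 s = 26081.6725 s → 7.24 hours.

7.24 hours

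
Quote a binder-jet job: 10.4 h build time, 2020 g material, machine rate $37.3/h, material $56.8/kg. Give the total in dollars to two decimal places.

Machine cost = 37.3 × 10.4 = $387.92.
Material cost = 56.8 × 2020/1000 = $114.736.
Job cost: 387.92 + 114.736 = 502.656 ≈ $502.66.

$502.66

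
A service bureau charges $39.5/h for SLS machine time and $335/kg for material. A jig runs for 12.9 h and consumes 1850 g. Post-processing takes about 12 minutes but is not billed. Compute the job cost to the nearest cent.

Machine-time cost = 39.5 × 12.9 = $509.55.
Material cost = 335 × 1850/1000, so $619.75.
Job cost: 509.55 + 619.75 = $1129.30.

$1129.30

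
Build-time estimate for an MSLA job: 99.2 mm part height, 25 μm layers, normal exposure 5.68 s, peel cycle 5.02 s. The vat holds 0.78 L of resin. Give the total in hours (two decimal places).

Layer count = ceil(99.2 / 0.025) = 3968.
Per-layer time = 5.68 + 5.02, so 10.7 s.
Total = 3968 × 10.7 = 42457.6 s = 11.79 hours.

11.79 hours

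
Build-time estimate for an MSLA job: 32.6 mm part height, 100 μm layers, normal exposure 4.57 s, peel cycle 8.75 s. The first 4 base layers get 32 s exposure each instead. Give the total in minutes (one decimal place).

74.2 minutes

Layers = ⌈32.6/0.1⌉ = 326.
Base layers = 4 × (32 + 8.75) = 163 s.
Normal layers = 322 × (4.57 + 8.75), so 4289.04 s.
Sum: 163 + 4289.04 = 4452.04 s → 74.2 minutes.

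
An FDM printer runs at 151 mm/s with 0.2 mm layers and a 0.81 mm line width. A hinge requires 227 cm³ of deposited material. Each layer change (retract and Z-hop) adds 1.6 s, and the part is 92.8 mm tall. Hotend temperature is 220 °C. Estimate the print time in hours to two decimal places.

2.78 hours

Extrusion cross-section = 0.2 × 0.81, so 0.162 mm².
Total extruded path = 227000/0.162 = 1401234.6 mm.
Extrusion time = 1401234.6 / 151, so 9279.7 s.
Layers = ⌈92.8/0.2⌉ = 464.
Z-hop total = 464 × 1.6 = 742.4 s.
Total = 9279.7 + 742.4 = 10022.1 s = 2.78 hours.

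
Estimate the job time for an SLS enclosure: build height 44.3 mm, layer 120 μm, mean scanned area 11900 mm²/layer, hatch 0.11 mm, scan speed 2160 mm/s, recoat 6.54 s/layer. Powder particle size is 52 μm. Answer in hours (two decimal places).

5.82 hours

Layers = ⌈44.3/0.12⌉ = 370.
Scan path per layer = 11900 / 0.11, so 108181.8 mm.
Scan time per layer = 108181.8 / 2160, so 50.0842 s.
Layer cycle: 50.0842 + 6.54 → 56.6242 s.
Build time = 370 × 56.6242 = 20950.954 s = 5.82 hours.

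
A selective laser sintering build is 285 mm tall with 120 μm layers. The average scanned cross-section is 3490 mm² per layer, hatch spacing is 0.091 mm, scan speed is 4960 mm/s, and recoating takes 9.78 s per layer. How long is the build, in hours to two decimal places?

Number of layers: 285 / 0.12 → 2375 (rounded up).
Per-layer scan distance = 3490 / 0.091 = 38351.6 mm.
Scan time per layer: 38351.6 / 4960 → 7.7322 s.
Time per layer = 7.7322 + 9.78, so 17.5122 s.
Total: 2375 × 17.5122 s = 41591.475 s → 11.55 hours.

11.55 hours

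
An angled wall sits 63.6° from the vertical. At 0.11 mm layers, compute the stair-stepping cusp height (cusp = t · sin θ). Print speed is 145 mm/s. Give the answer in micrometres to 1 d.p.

sin(63.6°) = 0.8957, so cusp = 0.11 × 0.8957 = 0.098527 mm → 98.5 μm.

98.5 μm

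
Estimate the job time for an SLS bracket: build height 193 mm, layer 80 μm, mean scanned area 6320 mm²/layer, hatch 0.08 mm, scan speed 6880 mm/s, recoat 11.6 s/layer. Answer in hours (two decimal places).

Layer count = ceil(193 / 0.08) = 2413.
Scan path per layer = 6320 / 0.08, so 79000 mm.
Per-layer scan time: 79000 / 6880 → 11.4826 s.
Per-layer time = 11.4826 + 11.6, so 23.0826 s.
Build time = 2413 × 23.0826 = 55698.3138 s = 15.47 hours.

15.47 hours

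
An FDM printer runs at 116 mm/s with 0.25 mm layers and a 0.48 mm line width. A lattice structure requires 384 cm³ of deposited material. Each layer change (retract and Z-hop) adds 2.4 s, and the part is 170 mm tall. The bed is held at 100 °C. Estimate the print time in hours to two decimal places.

Bead cross-section = 0.25 × 0.48 = 0.12 mm².
Toolpath length = 384 cm³ / 0.12 mm² = 384000 / 0.12 = 3200000 mm.
Extrusion time: 3200000 / 116 → 27586.2 s.
Number of layers: 170 / 0.25 → 680 (rounded up).
Layer-change overhead = 680 × 2.4, so 1632 s.
Total = 27586.2 + 1632 = 29218.2 s = 8.12 hours.

8.12 hours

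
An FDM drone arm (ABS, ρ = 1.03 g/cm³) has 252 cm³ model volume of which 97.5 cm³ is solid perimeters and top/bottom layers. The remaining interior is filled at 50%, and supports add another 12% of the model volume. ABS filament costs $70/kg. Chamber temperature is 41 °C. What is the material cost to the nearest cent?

Volume inside the shell: 252 − 97.5 → 154.5 cm³.
Infill deposited = 0.50 × 154.5, so 77.25 cm³.
Support = 0.12 × 252 = 30.24 cm³.
Total printed volume: 97.5 + 77.25 + 30.24 → 204.99 cm³.
Mass = 204.99 × 1.03, so 211.1397 g.
At $70/kg: 211.1397/1000 × 70 = $14.78.

$14.78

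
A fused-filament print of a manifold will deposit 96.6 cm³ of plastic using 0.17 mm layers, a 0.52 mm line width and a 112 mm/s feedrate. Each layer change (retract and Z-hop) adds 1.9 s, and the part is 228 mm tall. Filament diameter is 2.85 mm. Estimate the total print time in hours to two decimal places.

Bead cross-section = 0.17 × 0.52, so 0.0884 mm².
Toolpath length = 96.6 cm³ / 0.0884 mm² = 96600 / 0.0884 = 1092760.2 mm.
Extrusion time = 1092760.2 / 112 = 9756.8 s.
Layers = ⌈228/0.17⌉ = 1342.
Z-hop total = 1342 × 1.9, so 2549.8 s.
Altogether 9756.8 + 2549.8 = 12306.6 s, i.e. 3.42 hours.

3.42 hours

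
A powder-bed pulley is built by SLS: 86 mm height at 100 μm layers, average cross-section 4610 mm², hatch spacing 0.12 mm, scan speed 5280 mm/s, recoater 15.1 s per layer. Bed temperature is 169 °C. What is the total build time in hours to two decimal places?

5.35 hours

Layers = ⌈86/0.1⌉ = 860.
Scan path per layer = 4610 / 0.12, so 38416.7 mm.
Scan time per layer = 38416.7 / 5280 = 7.2759 s.
Layer cycle = 7.2759 + 15.1, so 22.3759 s.
Total: 860 × 22.3759 s = 19243.274 s → 5.35 hours.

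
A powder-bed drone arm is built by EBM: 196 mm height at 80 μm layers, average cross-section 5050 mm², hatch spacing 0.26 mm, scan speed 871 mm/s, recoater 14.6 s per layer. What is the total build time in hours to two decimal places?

25.11 hours

Layer count = ceil(196 / 0.08) = 2450.
Hatch length per layer = 5050 / 0.26, so 19423.1 mm.
Per-layer scan time = 19423.1 / 871 = 22.2998 s.
Layer cycle = 22.2998 + 14.6 = 36.8998 s.
Build time = 2450 × 36.8998 = 90404.51 s = 25.11 hours.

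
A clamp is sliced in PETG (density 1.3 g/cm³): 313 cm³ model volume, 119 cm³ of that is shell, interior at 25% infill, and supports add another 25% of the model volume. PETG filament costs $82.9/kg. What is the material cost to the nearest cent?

$26.48

Volume inside the shell = 313 − 119 = 194 cm³.
Infill volume = 0.25 × 194, so 48.5 cm³.
Support = 0.25 × 313, so 78.25 cm³.
Deposited volume = 119 + 48.5 + 78.25, so 245.75 cm³.
Mass = 245.75 × 1.3, so 319.475 g.
Cost = 319.475 g / 1000 × $82.9/kg = $26.48.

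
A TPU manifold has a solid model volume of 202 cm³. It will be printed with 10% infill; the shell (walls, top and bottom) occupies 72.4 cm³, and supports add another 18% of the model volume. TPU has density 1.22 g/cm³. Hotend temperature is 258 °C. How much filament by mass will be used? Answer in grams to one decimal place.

148.5 g

Infill region: 202 − 72.4 → 129.6 cm³.
Deposited infill: 0.10 × 129.6 → 12.96 cm³.
Support: 0.18 × 202 → 36.36 cm³.
Total extruded = 72.4 + 12.96 + 36.36, so 121.72 cm³.
Mass = 121.72 × 1.22, so 148.4984 g.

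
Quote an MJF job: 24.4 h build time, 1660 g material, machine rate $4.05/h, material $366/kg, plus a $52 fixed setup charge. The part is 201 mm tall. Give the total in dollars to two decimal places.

$758.38

Machine-time cost = 4.05 × 24.4 = $98.82.
Feedstock cost: 366 × 1660/1000 → $607.56.
Total = 98.82 + 607.56 + 52 = $758.38.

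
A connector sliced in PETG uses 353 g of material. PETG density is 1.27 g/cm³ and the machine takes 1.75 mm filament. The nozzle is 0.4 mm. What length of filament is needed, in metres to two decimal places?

115.56 m

Volume = 353 g / 1.27 g·cm⁻³ = 277.9528 cm³ = 277952.8 mm³.
Cross-section of 1.75 mm filament: π·(1.75/2)² = 2.4053 mm².
Length = 277952.8 / 2.4053 = 115558.48 mm = 115.56 m.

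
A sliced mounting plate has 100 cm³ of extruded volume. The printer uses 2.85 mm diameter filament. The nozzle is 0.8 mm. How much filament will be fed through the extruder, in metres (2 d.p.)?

15.68 m

Cross-section of 2.85 mm filament: π·(2.85/2)² = 6.3794 mm².
L = 100000 mm³ / 6.3794 mm² = 15675.46 mm, i.e. 15.68 m.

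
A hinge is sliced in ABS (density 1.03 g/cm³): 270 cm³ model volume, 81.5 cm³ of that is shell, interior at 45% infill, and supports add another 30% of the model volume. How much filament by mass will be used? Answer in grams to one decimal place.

Infill region = 270 − 81.5 = 188.5 cm³.
Infill volume = 0.45 × 188.5 = 84.825 cm³.
Support = 0.30 × 270, so 81 cm³.
Total printed volume: 81.5 + 84.825 + 81 → 247.325 cm³.
Mass: 247.325 × 1.03 → 254.74475 g.

254.7 g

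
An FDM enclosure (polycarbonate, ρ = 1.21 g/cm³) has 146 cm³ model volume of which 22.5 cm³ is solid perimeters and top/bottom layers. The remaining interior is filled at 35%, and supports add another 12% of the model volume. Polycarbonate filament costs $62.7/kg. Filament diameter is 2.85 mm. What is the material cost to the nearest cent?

$6.32

Interior volume = 146 − 22.5 = 123.5 cm³.
Infill volume = 0.35 × 123.5 = 43.225 cm³.
Support = 0.12 × 146, so 17.52 cm³.
Total extruded: 22.5 + 43.225 + 17.52 → 83.245 cm³.
Mass = 83.245 × 1.21 = 100.72645 g.
At $62.7/kg: 100.72645/1000 × 62.7 = $6.32.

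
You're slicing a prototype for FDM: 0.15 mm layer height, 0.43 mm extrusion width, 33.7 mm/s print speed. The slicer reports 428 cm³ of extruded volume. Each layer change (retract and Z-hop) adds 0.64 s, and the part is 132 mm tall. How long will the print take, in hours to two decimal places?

Bead cross-section = 0.15 × 0.43, so 0.0645 mm².
Path length: 428000 mm³ / 0.0645 mm² → 6635658.9 mm.
Print-move time: 6635658.9 / 33.7 → 196903.8 s.
Number of layers: 132 / 0.15 → 880 (rounded up).
Z-hop total = 880 × 0.64 = 563.2 s.
Total = 196903.8 + 563.2 = 197467 s = 54.85 hours.

54.85 hours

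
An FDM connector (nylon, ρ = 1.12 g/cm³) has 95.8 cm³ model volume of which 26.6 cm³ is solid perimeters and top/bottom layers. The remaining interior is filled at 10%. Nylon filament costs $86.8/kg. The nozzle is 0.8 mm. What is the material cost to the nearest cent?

Interior volume = 95.8 − 26.6, so 69.2 cm³.
Deposited infill = 0.10 × 69.2 = 6.92 cm³.
Total printed volume = 26.6 + 6.92 = 33.52 cm³.
Mass: 33.52 × 1.12 → 37.5424 g.
Cost = 37.5424 g / 1000 × $86.8/kg = $3.26.

$3.26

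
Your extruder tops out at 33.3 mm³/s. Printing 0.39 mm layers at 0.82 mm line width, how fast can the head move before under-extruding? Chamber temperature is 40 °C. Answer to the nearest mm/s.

A = 0.39 × 0.82 = 0.3198 mm².
v_max = Q/A = 33.3/0.3198 = 104.13 mm/s → 104 mm/s.

104 mm/s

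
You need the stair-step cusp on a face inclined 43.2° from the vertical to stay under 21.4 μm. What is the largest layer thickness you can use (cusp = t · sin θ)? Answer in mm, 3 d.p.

0.031 mm

t = h_c / sin θ = 0.0214 / 0.6845 = 0.031 mm.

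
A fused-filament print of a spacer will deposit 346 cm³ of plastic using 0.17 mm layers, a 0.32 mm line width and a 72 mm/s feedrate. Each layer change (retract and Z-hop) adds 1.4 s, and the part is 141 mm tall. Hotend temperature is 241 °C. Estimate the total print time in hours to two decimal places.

24.86 hours

Line area = 0.17 × 0.32, so 0.0544 mm².
Toolpath length = 346 cm³ / 0.0544 mm² = 346000 / 0.0544 = 6360294.1 mm.
Time extruding = 6360294.1 / 72 = 88337.4 s.
Layers = ⌈141/0.17⌉ = 830.
Non-print overhead = 830 × 1.4, so 1162 s.
Altogether 88337.4 + 1162 = 89499.4 s, i.e. 24.86 hours.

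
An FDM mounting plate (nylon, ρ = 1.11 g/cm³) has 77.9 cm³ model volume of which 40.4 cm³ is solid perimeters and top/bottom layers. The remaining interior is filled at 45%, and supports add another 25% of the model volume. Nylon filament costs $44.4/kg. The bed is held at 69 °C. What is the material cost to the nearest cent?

$3.78

Interior volume: 77.9 − 40.4 → 37.5 cm³.
Infill volume = 0.45 × 37.5 = 16.875 cm³.
Support: 0.25 × 77.9 → 19.475 cm³.
Deposited volume: 40.4 + 16.875 + 19.475 → 76.75 cm³.
Mass = 76.75 × 1.11, so 85.1925 g.
At $44.4/kg: 85.1925/1000 × 44.4 = $3.78.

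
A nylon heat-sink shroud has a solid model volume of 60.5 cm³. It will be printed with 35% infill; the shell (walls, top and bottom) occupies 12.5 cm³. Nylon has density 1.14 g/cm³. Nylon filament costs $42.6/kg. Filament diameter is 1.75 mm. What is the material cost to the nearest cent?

Infill region = 60.5 − 12.5, so 48 cm³.
Deposited infill: 0.35 × 48 → 16.8 cm³.
Total printed volume: 12.5 + 16.8 → 29.3 cm³.
Mass = 29.3 × 1.14 = 33.402 g.
At $42.6/kg: 33.402/1000 × 42.6 = $1.42.

$1.42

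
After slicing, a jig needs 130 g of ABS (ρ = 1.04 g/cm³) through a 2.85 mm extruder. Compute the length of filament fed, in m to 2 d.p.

19.59 m

Extruded volume: 130/1.04 = 125 cm³ (125000 mm³).
A = π r² = π × 1.425² = 6.3794 mm².
Length = 125000 / 6.3794 = 19594.32 mm = 19.59 m.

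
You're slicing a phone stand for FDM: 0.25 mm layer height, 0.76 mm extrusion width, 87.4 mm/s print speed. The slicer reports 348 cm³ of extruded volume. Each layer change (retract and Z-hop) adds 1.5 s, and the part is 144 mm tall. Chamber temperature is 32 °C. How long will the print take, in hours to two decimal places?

6.06 hours

Extrusion cross-section = 0.25 × 0.76, so 0.19 mm².
Path length: 348000 mm³ / 0.19 mm² → 1831578.9 mm.
Print-move time: 1831578.9 / 87.4 → 20956.3 s.
Layer count = ceil(144 / 0.25) = 576.
Non-print overhead: 576 × 1.5 → 864 s.
Total = 20956.3 + 864 = 21820.3 s = 6.06 hours.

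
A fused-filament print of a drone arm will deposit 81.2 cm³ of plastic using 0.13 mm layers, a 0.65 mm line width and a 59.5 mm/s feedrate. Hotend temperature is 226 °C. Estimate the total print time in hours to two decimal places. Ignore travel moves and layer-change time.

Line area = 0.13 × 0.65 = 0.0845 mm².
Toolpath length = 81.2 cm³ / 0.0845 mm² = 81200 / 0.0845 = 960946.7 mm.
Time extruding: 960946.7 / 59.5 → 16150.4 s.
In the requested units: 16150.4 s = 4.49 hours.

4.49 hours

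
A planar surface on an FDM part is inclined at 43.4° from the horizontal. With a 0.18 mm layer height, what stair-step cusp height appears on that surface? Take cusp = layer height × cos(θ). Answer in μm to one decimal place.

Cusp = layer height × cos(43.4°) = 0.18 × 0.7266 = 0.130788 mm = 130.8 μm.

130.8 μm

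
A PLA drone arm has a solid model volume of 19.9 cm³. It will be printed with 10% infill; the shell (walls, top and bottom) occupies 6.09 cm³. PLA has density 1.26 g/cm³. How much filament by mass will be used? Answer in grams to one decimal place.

Infill region = 19.9 − 6.09, so 13.81 cm³.
Infill volume = 0.10 × 13.81, so 1.381 cm³.
Total printed volume = 6.09 + 1.381, so 7.471 cm³.
Mass = 7.471 × 1.26 = 9.41346 g.

9.4 g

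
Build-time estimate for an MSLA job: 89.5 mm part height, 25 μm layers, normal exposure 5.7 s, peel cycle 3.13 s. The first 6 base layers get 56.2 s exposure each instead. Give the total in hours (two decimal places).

Number of layers: 89.5 / 0.025 → 3580 (rounded up).
Bottom layers: 6 × (56.2 + 3.13) → 355.98 s.
Remaining layers = 3574 × (5.7 + 3.13) = 31558.42 s.
Total = 355.98 + 31558.42 = 31914.4 s = 8.87 hours.

8.87 hours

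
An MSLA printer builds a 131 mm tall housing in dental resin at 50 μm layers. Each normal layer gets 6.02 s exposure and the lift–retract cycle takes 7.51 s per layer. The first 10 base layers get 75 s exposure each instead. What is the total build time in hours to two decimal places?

10.04 hours

Layer count = ceil(131 / 0.05) = 2620.
Base layers = 10 × (75 + 7.51) = 825.1 s.
Remaining layers: 2610 × (6.02 + 7.51) → 35313.3 s.
Total = 825.1 + 35313.3 = 36138.4 s = 10.04 hours.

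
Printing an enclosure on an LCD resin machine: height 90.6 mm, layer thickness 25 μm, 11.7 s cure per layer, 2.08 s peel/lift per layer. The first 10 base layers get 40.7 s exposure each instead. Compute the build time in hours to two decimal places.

13.95 hours

Layer count = ceil(90.6 / 0.025) = 3624.
Base layers: 10 × (40.7 + 2.08) → 427.8 s.
Normal layers = 3614 × (11.7 + 2.08) = 49800.92 s.
Total = 427.8 + 49800.92 = 50228.72 s = 13.95 hours.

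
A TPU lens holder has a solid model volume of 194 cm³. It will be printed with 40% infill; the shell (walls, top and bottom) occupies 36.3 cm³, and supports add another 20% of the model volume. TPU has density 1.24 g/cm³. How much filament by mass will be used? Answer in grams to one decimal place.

Infill region: 194 − 36.3 → 157.7 cm³.
Deposited infill = 0.40 × 157.7, so 63.08 cm³.
Support: 0.20 × 194 → 38.8 cm³.
Deposited volume = 36.3 + 63.08 + 38.8 = 138.18 cm³.
Mass: 138.18 × 1.24 → 171.3432 g.

171.3 g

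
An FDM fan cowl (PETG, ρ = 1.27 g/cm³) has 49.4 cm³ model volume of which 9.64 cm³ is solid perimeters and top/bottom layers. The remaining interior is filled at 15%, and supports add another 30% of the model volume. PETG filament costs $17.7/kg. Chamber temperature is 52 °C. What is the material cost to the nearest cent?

$0.68

Volume inside the shell = 49.4 − 9.64, so 39.76 cm³.
Deposited infill: 0.15 × 39.76 → 5.964 cm³.
Support = 0.30 × 49.4 = 14.82 cm³.
Total printed volume = 9.64 + 5.964 + 14.82, so 30.424 cm³.
Mass: 30.424 × 1.27 → 38.63848 g.
Cost = 38.63848 g / 1000 × $17.7/kg = $0.68.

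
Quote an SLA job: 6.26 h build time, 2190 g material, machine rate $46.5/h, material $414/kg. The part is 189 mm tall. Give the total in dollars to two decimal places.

$1197.75

Machine cost: 46.5 × 6.26 → $291.09.
Feedstock cost: 414 × 2190/1000 → $906.66.
Total = 291.09 + 906.66 = $1197.75.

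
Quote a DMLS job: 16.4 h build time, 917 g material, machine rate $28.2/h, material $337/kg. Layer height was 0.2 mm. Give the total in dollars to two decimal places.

Machine cost: 28.2 × 16.4 → $462.48.
Feedstock cost = 337 × 917/1000, so $309.029.
Total = 462.48 + 309.029 = 771.509 ≈ $771.51.

$771.51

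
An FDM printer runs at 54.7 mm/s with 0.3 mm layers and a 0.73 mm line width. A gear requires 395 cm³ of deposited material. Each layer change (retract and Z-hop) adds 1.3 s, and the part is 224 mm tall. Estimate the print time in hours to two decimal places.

Bead cross-section = 0.3 × 0.73, so 0.219 mm².
Path length: 395000 mm³ / 0.219 mm² → 1803653 mm.
Print-move time = 1803653 / 54.7, so 32973.5 s.
Layer count = ceil(224 / 0.3) = 747.
Layer-change overhead = 747 × 1.3, so 971.1 s.
Total = 32973.5 + 971.1 = 33944.6 s = 9.43 hours.

9.43 hours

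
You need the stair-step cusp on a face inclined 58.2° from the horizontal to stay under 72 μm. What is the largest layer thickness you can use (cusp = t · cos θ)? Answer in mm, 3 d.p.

Layer height = cusp / cos(58.2°) = 0.072 / 0.5270 = 0.137 mm.

0.137 mm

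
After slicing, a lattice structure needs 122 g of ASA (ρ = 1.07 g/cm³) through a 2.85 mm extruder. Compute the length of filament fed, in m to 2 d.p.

17.87 m

Extruded volume: 122/1.07 = 114.0187 cm³ (114018.7 mm³).
Filament cross-section = π × (2.85/2)² = 6.3794 mm².
L = V/A = 114018.7/6.3794 = 17872.95 mm → 17.87 m.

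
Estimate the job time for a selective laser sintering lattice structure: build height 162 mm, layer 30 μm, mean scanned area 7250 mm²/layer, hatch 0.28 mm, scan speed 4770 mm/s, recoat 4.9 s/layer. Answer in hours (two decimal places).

Number of layers: 162 / 0.03 → 5400 (rounded up).
Hatch length per layer = 7250 / 0.28, so 25892.9 mm.
Per-layer scan time = 25892.9 / 4770, so 5.4283 s.
Time per layer: 5.4283 + 4.9 → 10.3283 s.
5400 layers × 10.3283 s/layer = 55772.82 s, i.e. 15.49 hours.

15.49 hours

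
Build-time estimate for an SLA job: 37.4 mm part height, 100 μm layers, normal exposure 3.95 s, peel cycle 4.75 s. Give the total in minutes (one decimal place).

54.2 minutes

Number of layers: 37.4 / 0.1 → 374 (rounded up).
Each layer takes = 3.95 + 4.75 = 8.7 s.
Build time: 374 × 8.7 s = 3253.8 s, i.e. 54.2 minutes.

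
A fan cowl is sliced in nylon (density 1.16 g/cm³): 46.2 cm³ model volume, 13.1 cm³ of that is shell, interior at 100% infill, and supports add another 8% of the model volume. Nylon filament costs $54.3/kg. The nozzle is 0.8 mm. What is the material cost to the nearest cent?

$3.14

Infill region: 46.2 − 13.1 → 33.1 cm³.
Infill deposited = 1.00 × 33.1, so 33.1 cm³.
Support = 0.08 × 46.2 = 3.696 cm³.
Deposited volume = 13.1 + 33.1 + 3.696 = 49.896 cm³.
Mass = 49.896 × 1.16 = 57.87936 g.
Cost = 57.87936 g / 1000 × $54.3/kg = $3.14.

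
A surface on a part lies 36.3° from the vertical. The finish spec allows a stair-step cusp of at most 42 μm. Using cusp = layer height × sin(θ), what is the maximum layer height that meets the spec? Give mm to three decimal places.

sin(36.3°) = 0.5920; t_max = 0.042/0.5920 = 0.071 mm.

0.071 mm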